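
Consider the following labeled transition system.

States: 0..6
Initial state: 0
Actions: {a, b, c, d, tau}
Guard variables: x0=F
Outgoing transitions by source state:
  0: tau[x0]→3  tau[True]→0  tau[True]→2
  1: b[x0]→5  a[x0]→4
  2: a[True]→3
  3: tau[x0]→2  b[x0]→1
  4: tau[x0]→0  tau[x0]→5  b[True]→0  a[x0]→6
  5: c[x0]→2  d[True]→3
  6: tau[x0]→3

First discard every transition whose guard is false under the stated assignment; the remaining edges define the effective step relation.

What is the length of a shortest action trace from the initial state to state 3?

BFS to 3:
  Layer 0: {0}
  Layer 1: {2}
  Layer 2: {3}
depth(3)=2, e.g. tau·a

Answer: 2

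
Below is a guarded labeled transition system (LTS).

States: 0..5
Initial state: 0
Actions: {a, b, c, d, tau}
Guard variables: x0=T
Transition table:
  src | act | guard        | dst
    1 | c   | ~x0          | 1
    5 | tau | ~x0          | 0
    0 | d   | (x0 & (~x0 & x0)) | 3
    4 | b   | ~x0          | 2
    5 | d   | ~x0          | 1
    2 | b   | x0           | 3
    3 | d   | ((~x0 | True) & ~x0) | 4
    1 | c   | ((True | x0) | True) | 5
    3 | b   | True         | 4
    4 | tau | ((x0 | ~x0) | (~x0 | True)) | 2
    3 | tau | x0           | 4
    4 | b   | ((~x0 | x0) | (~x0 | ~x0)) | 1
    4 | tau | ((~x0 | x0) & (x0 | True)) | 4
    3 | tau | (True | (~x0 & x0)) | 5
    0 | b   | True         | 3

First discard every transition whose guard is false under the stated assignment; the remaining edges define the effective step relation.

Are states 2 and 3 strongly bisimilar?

Refine partition for ~:
  π0 = {{0,1,2,3,4,5}}
  π1 = {{0,2},{1},{3,4},{5}}
  π2 = {{0,2},{1},{3},{4},{5}}
5 equivalence class(es) (converged in 3)
class of 2: {0,2}; class of 3: {3}

Answer: NOT BISIMILAR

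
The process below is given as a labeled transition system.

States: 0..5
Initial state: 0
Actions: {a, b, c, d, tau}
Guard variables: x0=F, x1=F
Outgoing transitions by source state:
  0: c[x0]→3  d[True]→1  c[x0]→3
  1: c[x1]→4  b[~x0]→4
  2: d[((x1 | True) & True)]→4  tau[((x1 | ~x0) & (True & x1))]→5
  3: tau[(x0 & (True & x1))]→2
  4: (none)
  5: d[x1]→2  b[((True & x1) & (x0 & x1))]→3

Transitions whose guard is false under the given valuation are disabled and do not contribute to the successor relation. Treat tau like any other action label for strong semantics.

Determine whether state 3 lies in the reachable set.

Answer: UNREACHABLE

Analysis:
Guard filter leaves 3 enabled edge(s).
L0 = {0}
L1 = {1}  now seen {0,1}
L2 = {4}  now seen {0,1,4}
Reach set: {0,1,4}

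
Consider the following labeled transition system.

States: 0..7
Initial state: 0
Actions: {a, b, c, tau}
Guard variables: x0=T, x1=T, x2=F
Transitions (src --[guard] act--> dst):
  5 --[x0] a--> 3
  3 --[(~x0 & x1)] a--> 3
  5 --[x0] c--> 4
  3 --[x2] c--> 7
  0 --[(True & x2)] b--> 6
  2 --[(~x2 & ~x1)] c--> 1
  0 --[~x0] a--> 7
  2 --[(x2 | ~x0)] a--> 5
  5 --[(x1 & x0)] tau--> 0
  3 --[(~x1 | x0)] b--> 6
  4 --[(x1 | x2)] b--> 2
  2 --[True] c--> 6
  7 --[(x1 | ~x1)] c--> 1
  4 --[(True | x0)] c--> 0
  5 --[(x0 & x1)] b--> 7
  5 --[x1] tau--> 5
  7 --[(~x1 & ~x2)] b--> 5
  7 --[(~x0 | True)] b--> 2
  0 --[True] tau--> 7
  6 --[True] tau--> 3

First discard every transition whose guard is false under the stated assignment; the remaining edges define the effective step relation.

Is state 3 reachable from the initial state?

Guard filter leaves 13 enabled edge(s).
Layer 0: {0}
Layer 1: {7}  cumulative {0,7}
Layer 2: {1,2}  cumulative {0,1,2,7}
Layer 3: {6}  cumulative {0,1,2,6,7}
Layer 4: {3}  cumulative {0,1,2,3,6,7}
Reachable = {0,1,2,3,6,7}
Path to 3: tau·b·c·tau

Answer: REACHABLE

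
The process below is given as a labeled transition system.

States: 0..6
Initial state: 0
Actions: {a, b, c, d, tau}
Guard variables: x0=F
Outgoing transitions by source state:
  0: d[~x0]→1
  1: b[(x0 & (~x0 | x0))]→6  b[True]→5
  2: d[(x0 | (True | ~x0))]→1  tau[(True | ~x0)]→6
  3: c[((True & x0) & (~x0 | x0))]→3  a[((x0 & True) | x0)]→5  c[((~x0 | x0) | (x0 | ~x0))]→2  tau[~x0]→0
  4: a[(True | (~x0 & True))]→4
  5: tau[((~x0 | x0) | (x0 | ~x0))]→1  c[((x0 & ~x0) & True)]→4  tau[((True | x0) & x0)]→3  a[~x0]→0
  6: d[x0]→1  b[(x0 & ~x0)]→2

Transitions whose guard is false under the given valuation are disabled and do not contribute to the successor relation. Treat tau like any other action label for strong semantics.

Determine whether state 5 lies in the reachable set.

After dropping false guards: 9 live edges.
depth 0: {0}
depth 1: {1}  cumulative {0,1}
depth 2: {5}  cumulative {0,1,5}
Reach set: {0,1,5}
Path to 5: d·b

Answer: REACHABLE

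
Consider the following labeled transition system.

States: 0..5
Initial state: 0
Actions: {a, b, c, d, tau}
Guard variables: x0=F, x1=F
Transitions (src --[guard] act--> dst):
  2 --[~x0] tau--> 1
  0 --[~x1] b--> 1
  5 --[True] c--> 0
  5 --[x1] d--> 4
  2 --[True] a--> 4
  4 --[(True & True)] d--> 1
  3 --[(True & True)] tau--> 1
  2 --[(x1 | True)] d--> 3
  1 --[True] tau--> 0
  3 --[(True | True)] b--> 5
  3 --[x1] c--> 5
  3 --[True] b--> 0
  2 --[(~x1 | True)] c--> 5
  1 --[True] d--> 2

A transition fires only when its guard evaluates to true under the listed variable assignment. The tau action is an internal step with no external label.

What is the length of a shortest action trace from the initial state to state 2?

BFS to 2:
  depth 0: {0}
  depth 1: {1}
  depth 2: {2}
2 enters at depth 2; path b·d

Answer: 2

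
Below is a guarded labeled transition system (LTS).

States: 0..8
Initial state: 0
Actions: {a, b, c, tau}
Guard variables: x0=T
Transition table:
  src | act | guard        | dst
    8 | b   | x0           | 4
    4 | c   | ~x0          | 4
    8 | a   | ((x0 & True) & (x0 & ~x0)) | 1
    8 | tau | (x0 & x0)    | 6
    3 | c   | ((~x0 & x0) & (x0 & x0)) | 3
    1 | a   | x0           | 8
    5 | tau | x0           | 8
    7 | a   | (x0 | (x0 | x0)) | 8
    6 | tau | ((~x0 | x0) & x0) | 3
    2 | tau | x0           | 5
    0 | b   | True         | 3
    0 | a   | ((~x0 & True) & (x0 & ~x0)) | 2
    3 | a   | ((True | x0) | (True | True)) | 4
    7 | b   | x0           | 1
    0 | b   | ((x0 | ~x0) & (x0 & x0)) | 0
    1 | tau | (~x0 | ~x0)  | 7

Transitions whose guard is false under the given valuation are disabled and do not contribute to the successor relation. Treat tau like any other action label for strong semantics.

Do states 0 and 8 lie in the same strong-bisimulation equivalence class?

Compute ~ classes (split until stable):
  round 0: {{0,1,2,3,4,5,6,7,8}}
  round 1: {{0},{1,3},{2,5,6},{4},{7},{8}}
  round 2: {{0},{1},{2},{3},{4},{5},{6},{7},{8}}
stable after 3 split(s): 9 block(s)
class of 0: {0}; class of 8: {8}

Answer: NOT BISIMILAR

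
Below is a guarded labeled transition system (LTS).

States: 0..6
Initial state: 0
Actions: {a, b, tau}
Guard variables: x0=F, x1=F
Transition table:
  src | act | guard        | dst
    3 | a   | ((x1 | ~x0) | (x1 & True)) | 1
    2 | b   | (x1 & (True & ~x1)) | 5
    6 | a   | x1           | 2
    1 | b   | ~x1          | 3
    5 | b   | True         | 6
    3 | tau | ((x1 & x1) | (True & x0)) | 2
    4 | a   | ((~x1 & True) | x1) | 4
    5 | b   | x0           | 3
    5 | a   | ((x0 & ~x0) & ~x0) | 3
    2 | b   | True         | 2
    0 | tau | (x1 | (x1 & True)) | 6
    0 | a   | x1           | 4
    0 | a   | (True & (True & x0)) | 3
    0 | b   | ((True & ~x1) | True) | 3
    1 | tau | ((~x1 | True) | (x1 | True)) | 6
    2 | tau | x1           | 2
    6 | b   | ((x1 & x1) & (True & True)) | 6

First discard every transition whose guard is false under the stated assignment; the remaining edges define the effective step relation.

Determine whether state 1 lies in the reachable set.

Guard filter leaves 7 enabled edge(s).
depth 0: {0}
depth 1: {3}  cumulative {0,3}
depth 2: {1}  cumulative {0,1,3}
depth 3: {6}  cumulative {0,1,3,6}
R = {0,1,3,6}
witness 1: b·a

Answer: REACHABLE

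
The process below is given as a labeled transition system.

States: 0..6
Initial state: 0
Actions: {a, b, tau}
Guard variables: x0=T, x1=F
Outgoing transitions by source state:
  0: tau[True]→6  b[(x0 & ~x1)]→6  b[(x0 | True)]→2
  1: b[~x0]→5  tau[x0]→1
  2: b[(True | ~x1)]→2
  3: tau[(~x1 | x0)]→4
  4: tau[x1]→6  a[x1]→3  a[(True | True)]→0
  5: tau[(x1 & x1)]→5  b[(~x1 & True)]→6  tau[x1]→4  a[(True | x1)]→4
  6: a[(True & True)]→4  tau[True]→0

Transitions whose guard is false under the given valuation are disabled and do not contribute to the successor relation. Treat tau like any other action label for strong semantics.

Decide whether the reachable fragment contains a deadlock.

Answer: DEADLOCK-FREE

Analysis:
Reach set: {0,2,4,6}
  0: b→2  b→6  tau→6  [deg 3]
  2: b→2  [deg 1]
  4: a→0  [deg 1]
  6: a→4  tau→0  [deg 2]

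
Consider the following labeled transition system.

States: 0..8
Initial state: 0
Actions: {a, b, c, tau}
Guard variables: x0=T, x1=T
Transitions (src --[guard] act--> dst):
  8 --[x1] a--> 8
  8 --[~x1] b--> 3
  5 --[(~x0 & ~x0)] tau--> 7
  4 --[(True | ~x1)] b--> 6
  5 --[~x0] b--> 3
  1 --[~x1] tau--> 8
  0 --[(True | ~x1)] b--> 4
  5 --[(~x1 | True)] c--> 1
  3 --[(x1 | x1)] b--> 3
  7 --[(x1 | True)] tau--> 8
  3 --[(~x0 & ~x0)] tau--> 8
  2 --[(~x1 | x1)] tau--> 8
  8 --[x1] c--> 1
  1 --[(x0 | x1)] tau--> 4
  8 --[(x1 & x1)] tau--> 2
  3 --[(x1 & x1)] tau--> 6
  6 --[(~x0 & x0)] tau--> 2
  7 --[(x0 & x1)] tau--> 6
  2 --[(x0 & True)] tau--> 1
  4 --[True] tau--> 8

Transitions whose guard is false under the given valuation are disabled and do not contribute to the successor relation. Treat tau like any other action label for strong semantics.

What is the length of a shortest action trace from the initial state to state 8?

Answer: 2

Analysis:
Layered search for 8:
  L0 = {0}
  L1 = {4}
  L2 = {6,8}
8 enters at depth 2; path b·tau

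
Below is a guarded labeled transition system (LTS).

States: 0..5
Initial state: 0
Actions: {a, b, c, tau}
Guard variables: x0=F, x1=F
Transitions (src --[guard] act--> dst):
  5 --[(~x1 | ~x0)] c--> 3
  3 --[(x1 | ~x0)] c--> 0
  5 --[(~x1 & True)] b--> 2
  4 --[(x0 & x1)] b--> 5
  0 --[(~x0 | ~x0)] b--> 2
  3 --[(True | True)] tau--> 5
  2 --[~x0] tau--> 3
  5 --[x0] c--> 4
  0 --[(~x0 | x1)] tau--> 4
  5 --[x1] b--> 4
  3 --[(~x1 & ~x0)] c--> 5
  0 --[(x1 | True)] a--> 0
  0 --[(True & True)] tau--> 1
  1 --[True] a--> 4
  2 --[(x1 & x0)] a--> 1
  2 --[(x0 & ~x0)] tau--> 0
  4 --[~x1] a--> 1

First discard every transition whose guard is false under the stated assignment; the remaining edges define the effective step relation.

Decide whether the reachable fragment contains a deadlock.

Answer: DEADLOCK-FREE

Analysis:
Reachable = {0,1,2,3,4,5}
  0: a→0  b→2  tau→1  tau→4  [4 exit(s)]
  1: a→4  [1 exit(s)]
  2: tau→3  [1 exit(s)]
  3: c→0  c→5  tau→5  [3 exit(s)]
  4: a→1  [1 exit(s)]
  5: b→2  c→3  [2 exit(s)]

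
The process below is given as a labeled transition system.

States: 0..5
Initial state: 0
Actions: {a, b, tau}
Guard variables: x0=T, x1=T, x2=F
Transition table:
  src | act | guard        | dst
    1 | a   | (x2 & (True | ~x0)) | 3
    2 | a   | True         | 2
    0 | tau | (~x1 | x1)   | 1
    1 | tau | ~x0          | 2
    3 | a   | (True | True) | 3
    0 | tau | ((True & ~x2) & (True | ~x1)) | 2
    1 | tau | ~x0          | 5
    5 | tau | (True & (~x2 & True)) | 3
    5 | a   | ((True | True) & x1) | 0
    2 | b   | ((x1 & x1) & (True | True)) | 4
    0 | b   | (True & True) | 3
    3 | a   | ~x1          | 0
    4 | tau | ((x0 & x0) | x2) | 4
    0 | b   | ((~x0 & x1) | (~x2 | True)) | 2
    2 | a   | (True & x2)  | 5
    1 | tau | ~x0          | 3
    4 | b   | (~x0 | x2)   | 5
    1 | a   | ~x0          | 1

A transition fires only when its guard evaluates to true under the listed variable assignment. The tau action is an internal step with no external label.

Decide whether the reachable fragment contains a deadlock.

Answer: DEADLOCK at state 1

Working:
Reachable = {0,1,2,3,4}
  0: b→2  b→3  tau→1  tau→2  [deg 4]
  1: ∅  [no exit]
  2: a→2  b→4  [deg 2]
  3: a→3  [deg 1]
  4: tau→4  [deg 1]
Path to 1: tau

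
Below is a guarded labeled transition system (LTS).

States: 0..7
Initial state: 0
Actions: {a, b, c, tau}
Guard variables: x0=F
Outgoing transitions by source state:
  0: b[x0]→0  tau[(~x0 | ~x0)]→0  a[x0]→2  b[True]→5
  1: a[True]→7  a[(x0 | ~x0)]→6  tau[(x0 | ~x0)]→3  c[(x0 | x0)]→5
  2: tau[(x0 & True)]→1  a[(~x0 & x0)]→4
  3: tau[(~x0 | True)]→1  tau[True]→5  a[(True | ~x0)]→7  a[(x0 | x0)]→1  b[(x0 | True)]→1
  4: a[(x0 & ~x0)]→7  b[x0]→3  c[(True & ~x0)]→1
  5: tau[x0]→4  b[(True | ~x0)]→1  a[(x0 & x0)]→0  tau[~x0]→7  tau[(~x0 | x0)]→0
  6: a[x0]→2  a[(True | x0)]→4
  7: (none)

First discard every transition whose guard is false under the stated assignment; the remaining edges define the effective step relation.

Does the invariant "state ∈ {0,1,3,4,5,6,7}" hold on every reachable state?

Answer: INVARIANT HOLDS

Trace:
Safe = {0,1,3,4,5,6,7}
Reachable = {0,1,3,4,5,6,7}
  0: ✓
  1: ✓
  3: ✓
  4: ✓
  5: ✓
  6: ✓
  7: ✓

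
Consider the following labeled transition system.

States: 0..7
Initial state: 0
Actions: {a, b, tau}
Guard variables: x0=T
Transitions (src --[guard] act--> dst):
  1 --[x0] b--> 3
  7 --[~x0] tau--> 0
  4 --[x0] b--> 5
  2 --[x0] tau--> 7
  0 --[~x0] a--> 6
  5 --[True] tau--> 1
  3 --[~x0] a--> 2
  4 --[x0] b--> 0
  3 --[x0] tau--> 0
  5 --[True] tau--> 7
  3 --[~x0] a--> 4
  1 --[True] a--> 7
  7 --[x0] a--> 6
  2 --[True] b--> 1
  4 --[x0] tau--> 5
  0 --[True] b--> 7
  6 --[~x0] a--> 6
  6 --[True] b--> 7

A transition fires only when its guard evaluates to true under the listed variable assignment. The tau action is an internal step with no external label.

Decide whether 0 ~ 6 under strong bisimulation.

Refine partition for ~:
  P[0] = {{0,1,2,3,4,5,6,7}}
  P[1] = {{0,6},{1},{2,4},{3,5},{7}}
  P[2] = {{0,6},{1},{2},{3},{4},{5},{7}}
7 equivalence class(es) (converged in 3)
class of 0: {0,6}; class of 6: {0,6}

Answer: BISIMILAR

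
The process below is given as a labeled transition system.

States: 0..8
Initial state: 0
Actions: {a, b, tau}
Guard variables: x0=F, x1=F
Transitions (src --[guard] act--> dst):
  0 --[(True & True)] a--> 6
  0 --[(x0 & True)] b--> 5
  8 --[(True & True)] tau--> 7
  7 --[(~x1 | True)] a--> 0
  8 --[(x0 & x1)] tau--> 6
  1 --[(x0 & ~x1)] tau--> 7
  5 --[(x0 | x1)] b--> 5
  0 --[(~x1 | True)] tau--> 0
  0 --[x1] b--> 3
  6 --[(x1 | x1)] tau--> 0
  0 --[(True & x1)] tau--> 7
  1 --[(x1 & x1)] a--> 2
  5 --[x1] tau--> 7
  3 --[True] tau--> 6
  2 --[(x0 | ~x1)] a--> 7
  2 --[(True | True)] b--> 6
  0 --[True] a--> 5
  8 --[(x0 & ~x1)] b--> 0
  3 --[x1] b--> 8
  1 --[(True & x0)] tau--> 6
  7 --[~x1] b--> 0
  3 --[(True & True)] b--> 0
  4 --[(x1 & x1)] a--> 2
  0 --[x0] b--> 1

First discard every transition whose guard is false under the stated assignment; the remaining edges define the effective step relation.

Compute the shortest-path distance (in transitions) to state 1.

Layered search for 1:
  L0 = {0}
  L1 = {5,6}
1 never appears.

Answer: UNREACHABLE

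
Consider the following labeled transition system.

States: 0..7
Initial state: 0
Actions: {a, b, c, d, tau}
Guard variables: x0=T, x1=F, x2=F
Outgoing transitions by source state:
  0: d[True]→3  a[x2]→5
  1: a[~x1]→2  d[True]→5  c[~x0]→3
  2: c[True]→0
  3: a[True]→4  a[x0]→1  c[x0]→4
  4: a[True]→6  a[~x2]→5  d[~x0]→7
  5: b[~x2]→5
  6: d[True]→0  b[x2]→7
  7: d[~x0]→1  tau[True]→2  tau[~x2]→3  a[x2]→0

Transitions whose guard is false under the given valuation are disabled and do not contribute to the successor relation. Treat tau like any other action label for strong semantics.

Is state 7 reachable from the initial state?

Answer: UNREACHABLE

Working:
Guard filter leaves 13 enabled edge(s).
Layer 0: {0}
Layer 1: {3}  now seen {0,3}
Layer 2: {1,4}  now seen {0,1,3,4}
Layer 3: {2,5,6}  now seen {0,1,2,3,4,5,6}
R = {0,1,2,3,4,5,6}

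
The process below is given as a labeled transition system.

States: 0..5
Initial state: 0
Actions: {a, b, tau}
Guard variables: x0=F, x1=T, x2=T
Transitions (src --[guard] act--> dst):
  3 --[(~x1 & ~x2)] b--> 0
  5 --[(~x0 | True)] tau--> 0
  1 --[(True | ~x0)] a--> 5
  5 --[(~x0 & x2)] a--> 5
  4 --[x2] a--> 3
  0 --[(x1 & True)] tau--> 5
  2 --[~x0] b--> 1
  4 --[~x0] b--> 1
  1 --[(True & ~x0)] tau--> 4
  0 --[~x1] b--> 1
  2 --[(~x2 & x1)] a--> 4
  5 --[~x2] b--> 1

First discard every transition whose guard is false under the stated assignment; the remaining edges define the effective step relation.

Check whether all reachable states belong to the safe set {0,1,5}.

Answer: INVARIANT HOLDS

Analysis:
Safe = {0,1,5}
Reach set: {0,5}
  0: ok
  5: ok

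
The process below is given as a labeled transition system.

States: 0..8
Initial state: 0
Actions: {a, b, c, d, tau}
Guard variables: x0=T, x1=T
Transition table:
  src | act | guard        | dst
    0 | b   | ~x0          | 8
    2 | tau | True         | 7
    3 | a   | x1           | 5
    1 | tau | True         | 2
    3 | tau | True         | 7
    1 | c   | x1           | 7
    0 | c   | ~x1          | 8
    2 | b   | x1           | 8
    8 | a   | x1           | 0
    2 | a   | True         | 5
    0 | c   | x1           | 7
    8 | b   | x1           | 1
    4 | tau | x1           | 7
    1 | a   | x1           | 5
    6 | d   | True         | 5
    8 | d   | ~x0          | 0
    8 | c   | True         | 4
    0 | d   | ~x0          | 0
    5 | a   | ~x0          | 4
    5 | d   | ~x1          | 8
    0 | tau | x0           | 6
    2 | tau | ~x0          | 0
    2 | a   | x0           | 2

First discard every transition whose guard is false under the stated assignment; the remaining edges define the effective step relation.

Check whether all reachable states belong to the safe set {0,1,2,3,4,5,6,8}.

Safe = {0,1,2,3,4,5,6,8}
Reach set: {0,5,6,7}
  0: ✓
  5: ✓
  6: ✓
  7: ✗ unsafe
reach 7 via c — violates

Answer: INVARIANT VIOLATED at state 7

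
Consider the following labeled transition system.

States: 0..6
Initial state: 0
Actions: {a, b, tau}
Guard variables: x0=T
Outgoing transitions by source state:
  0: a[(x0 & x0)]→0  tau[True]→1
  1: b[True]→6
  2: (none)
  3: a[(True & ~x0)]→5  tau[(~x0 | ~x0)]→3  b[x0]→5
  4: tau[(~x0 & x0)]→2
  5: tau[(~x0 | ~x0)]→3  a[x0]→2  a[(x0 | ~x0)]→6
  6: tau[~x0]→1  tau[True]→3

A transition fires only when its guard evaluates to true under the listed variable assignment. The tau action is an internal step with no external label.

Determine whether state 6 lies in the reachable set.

Answer: REACHABLE

Analysis:
7 transition(s) survive guard evaluation.
Layer 0: {0}
Layer 1: {1}  total {0,1}
Layer 2: {6}  total {0,1,6}
Layer 3: {3}  total {0,1,3,6}
Layer 4: {5}  total {0,1,3,5,6}
Layer 5: {2}  total {0,1,2,3,5,6}
Reach set: {0,1,2,3,5,6}
trace reaching 6: tau·b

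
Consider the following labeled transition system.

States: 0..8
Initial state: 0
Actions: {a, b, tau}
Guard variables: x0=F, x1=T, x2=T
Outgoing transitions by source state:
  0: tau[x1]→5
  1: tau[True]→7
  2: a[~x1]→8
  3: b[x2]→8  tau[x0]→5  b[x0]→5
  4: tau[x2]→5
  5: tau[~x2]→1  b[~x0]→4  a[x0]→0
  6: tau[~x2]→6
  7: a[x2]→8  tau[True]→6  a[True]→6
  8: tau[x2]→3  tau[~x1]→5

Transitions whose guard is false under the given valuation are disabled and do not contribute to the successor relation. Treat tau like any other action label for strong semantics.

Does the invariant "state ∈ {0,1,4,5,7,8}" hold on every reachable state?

Inv-set: {0,1,4,5,7,8}
R = {0,4,5}
  0: safe
  4: safe
  5: safe

Answer: INVARIANT HOLDS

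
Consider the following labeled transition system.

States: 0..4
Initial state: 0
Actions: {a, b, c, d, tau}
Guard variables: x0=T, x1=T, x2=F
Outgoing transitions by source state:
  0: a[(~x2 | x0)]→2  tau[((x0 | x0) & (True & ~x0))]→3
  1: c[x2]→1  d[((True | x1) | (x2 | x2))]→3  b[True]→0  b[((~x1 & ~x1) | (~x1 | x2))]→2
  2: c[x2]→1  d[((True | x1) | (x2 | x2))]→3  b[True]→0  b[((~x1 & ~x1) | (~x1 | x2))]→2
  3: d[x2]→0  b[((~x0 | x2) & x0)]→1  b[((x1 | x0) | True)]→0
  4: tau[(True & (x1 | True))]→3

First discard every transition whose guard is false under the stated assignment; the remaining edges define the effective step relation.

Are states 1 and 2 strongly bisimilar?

Answer: BISIMILAR

Trace:
Bisimulation quotient by refinement:
  π0 = {{0,1,2,3,4}}
  π1 = {{0},{1,2},{3},{4}}
4 equivalence class(es) (converged in 2)
1∈{1,2}, 2∈{1,2}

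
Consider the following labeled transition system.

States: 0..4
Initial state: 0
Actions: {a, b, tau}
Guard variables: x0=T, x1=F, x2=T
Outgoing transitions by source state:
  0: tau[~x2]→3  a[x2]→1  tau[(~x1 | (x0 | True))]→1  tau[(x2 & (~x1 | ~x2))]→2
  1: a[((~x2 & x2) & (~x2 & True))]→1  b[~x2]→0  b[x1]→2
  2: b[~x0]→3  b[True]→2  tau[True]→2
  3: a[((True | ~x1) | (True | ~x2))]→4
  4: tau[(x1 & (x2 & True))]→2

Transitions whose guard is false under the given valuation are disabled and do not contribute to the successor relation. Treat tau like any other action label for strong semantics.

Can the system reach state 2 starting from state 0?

After dropping false guards: 6 live edges.
L0 = {0}
L1 = {1,2}  now seen {0,1,2}
R = {0,1,2}
witness 2: tau

Answer: REACHABLE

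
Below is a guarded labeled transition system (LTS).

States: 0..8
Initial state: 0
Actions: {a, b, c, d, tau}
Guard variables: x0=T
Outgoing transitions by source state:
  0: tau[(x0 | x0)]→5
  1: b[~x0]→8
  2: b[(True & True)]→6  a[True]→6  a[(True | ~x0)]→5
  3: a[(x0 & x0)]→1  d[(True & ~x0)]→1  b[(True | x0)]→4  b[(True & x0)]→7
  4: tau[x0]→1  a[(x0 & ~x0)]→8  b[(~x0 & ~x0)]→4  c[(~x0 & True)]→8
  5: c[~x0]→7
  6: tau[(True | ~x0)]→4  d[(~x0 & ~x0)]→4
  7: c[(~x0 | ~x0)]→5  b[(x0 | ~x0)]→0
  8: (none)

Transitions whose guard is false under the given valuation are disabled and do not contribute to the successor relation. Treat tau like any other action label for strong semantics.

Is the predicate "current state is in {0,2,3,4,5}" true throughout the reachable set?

Answer: INVARIANT HOLDS

Analysis:
Safe = {0,2,3,4,5}
Reachable = {0,5}
  0: ok
  5: ok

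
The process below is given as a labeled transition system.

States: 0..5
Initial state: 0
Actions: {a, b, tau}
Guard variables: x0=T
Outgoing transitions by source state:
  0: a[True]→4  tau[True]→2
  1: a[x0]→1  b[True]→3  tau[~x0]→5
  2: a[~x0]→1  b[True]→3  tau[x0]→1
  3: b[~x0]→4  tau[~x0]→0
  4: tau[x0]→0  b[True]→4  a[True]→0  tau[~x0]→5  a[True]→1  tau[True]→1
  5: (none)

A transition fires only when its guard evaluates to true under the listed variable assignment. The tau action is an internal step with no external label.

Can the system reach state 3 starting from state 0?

Guard filter leaves 11 enabled edge(s).
Layer 0: {0}
Layer 1: {2,4}  total {0,2,4}
Layer 2: {1,3}  total {0,1,2,3,4}
R = {0,1,2,3,4}
witness 3: tau·b

Answer: REACHABLE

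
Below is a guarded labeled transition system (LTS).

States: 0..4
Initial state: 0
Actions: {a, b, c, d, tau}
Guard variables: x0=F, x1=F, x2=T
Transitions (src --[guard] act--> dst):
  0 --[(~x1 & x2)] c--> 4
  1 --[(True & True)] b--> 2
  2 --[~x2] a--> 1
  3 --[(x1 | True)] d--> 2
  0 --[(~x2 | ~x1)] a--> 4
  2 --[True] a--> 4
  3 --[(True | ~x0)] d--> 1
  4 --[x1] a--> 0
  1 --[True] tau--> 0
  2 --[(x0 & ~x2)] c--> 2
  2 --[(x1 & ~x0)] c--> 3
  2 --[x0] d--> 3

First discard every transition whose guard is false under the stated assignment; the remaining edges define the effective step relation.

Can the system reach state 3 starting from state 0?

7 transition(s) survive guard evaluation.
Layer 0: {0}
Layer 1: {4}  now seen {0,4}
R = {0,4}

Answer: UNREACHABLE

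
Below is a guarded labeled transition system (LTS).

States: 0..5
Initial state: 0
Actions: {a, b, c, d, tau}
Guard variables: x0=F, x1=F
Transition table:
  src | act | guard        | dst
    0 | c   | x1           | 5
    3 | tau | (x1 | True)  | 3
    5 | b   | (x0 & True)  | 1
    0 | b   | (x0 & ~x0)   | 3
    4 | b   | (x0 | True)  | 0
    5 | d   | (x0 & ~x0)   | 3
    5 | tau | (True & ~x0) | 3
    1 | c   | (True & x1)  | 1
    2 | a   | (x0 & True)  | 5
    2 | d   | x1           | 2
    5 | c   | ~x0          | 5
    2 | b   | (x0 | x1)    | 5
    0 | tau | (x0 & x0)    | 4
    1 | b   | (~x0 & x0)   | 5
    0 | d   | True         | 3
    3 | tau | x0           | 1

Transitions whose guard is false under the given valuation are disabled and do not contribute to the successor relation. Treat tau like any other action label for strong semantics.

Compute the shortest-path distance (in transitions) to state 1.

Answer: UNREACHABLE

Analysis:
Breadth-first toward 1:
  depth 0: {0}
  depth 1: {3}
1 never appears.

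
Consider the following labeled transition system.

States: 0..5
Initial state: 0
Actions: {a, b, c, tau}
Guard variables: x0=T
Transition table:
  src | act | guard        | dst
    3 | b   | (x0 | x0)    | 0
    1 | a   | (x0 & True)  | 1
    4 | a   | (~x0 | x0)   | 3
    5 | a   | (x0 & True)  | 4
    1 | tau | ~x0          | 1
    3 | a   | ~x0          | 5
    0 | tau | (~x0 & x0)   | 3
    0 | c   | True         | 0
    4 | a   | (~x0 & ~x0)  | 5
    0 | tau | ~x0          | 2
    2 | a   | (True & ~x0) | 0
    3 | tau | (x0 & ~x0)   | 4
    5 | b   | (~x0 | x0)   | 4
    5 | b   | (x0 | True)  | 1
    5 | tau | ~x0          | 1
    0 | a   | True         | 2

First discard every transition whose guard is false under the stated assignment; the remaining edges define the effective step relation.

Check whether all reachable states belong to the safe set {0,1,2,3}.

Allowed set {0,1,2,3}
Reach set: {0,2}
  0: safe
  2: safe

Answer: INVARIANT HOLDS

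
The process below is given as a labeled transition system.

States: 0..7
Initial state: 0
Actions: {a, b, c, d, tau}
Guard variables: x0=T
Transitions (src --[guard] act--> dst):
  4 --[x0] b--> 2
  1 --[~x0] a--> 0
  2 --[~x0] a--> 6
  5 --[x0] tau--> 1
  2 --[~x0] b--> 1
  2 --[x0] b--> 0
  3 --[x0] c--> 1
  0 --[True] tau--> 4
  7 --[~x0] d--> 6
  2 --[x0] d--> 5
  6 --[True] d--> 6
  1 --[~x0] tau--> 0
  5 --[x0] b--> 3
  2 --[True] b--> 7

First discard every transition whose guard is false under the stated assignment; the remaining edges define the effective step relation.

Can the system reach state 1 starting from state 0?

Answer: REACHABLE

Trace:
9 transition(s) survive guard evaluation.
depth 0: {0}
depth 1: {4}  total {0,4}
depth 2: {2}  total {0,2,4}
depth 3: {5,7}  total {0,2,4,5,7}
depth 4: {1,3}  total {0,1,2,3,4,5,7}
R = {0,1,2,3,4,5,7}
witness 1: tau·b·d·tau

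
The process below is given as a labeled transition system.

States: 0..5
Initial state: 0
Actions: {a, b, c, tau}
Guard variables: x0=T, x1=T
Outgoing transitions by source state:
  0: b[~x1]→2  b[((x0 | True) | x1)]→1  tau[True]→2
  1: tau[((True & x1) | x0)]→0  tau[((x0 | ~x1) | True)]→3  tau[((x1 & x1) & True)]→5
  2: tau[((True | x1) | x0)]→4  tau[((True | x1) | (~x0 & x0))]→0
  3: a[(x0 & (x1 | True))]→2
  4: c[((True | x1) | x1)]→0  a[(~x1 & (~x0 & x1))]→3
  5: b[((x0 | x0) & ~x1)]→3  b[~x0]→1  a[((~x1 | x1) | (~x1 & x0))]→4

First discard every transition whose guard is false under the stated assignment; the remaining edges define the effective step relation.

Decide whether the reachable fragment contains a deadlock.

Reachable = {0,1,2,3,4,5}
  0: b→1  tau→2  [2 exit(s)]
  1: tau→0  tau→3  tau→5  [3 exit(s)]
  2: tau→0  tau→4  [2 exit(s)]
  3: a→2  [1 exit(s)]
  4: c→0  [1 exit(s)]
  5: a→4  [1 exit(s)]

Answer: DEADLOCK-FREE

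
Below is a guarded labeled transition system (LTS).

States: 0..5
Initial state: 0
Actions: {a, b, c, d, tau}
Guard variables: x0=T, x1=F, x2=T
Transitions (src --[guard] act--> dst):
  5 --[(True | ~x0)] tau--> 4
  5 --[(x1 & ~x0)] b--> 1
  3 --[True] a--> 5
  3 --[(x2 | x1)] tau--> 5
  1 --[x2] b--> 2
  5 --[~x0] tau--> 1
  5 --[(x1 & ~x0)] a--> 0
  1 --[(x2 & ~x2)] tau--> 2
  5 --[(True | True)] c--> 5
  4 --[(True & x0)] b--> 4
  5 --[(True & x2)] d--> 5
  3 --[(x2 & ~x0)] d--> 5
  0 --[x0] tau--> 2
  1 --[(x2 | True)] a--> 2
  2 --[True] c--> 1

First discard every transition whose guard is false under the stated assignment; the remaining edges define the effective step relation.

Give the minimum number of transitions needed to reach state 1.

Answer: 2

Trace:
Breadth-first toward 1:
  Layer 0: {0}
  Layer 1: {2}
  Layer 2: {1}
first hit 1 at d=2 via tau·c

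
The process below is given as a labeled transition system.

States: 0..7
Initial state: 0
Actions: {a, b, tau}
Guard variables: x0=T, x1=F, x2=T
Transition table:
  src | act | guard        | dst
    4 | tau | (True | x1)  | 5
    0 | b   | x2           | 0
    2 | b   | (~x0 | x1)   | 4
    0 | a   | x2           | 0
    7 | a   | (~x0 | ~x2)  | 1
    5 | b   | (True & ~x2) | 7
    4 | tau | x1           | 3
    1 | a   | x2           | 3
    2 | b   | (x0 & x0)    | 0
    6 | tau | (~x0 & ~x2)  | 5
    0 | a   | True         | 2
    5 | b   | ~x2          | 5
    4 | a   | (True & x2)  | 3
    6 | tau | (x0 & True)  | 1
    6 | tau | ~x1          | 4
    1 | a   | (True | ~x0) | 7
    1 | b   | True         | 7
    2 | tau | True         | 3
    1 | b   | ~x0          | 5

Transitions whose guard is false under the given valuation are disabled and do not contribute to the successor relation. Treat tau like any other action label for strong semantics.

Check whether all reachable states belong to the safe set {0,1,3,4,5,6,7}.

Answer: INVARIANT VIOLATED at state 2

Analysis:
Inv-set: {0,1,3,4,5,6,7}
Reachable = {0,2,3}
  0: safe
  2: ✗ unsafe
  3: safe
counterexample path to 2: a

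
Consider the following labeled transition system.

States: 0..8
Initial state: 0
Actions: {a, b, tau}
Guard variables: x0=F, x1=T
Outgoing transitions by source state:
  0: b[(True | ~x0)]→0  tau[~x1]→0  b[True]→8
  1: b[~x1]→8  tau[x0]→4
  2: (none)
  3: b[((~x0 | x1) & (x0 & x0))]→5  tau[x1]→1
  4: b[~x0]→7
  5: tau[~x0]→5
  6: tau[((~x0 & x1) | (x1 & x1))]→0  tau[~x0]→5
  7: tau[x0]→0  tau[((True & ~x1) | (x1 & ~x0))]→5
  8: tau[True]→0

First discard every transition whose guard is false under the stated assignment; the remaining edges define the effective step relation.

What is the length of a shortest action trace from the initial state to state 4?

Answer: UNREACHABLE

Analysis:
Breadth-first toward 4:
  depth 0: {0}
  depth 1: {8}
4 never appears.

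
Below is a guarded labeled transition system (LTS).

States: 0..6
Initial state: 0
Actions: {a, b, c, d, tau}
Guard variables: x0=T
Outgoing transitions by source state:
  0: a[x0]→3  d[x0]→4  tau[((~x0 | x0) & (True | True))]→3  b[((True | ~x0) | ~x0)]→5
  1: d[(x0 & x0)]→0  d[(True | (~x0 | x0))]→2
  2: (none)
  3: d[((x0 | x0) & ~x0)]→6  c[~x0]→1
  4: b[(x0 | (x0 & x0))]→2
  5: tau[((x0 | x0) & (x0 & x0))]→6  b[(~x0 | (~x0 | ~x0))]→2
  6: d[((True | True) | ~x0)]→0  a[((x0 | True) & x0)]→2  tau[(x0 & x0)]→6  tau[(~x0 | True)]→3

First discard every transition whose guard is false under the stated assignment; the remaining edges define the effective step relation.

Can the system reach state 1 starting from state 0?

Answer: UNREACHABLE

Trace:
Guard filter leaves 12 enabled edge(s).
depth 0: {0}
depth 1: {3,4,5}  now seen {0,3,4,5}
depth 2: {2,6}  now seen {0,2,3,4,5,6}
Reach set: {0,2,3,4,5,6}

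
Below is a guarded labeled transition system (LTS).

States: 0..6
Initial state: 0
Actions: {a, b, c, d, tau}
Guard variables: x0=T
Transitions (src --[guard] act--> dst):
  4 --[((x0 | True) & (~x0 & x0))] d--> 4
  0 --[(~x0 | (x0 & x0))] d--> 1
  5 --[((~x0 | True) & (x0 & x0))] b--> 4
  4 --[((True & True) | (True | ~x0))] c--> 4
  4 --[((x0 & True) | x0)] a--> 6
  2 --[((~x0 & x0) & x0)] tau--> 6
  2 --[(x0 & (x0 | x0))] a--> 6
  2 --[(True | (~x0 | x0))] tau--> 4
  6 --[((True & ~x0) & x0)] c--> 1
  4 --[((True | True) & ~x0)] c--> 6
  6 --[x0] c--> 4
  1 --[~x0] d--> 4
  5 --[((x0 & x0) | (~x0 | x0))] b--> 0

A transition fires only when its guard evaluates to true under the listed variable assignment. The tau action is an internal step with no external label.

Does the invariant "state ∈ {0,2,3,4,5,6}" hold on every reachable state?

Answer: INVARIANT VIOLATED at state 1

Analysis:
Inv-set: {0,2,3,4,5,6}
Reach set: {0,1}
  0: ok
  1: ✗ unsafe
counterexample path to 1: d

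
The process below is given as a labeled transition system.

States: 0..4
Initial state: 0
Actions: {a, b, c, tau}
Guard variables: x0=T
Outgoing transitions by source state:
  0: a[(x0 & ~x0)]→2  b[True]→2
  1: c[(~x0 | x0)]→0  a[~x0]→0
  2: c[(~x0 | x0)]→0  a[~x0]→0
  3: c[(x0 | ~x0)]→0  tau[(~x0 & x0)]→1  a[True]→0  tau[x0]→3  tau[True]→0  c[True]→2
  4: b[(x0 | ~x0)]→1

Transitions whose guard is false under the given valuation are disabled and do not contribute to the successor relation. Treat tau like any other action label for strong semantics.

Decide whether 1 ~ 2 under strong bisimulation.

Answer: BISIMILAR

Trace:
Compute ~ classes (split until stable):
  round 0: {{0,1,2,3,4}}
  round 1: {{0,4},{1,2},{3}}
stable after 2 split(s): 3 block(s)
1∈{1,2}, 2∈{1,2}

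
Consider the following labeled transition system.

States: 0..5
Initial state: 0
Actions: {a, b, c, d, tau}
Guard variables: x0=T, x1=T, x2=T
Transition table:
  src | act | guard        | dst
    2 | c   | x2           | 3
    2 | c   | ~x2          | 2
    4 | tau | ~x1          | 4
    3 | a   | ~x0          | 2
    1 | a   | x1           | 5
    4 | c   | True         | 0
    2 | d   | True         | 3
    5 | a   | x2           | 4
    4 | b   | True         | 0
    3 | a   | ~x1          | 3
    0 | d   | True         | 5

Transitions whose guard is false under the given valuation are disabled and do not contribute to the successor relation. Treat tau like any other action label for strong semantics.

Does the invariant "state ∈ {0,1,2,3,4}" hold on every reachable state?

Allowed set {0,1,2,3,4}
Reach set: {0,4,5}
  0: ok
  4: ok
  5: VIOLATES
counterexample path to 5: d

Answer: INVARIANT VIOLATED at state 5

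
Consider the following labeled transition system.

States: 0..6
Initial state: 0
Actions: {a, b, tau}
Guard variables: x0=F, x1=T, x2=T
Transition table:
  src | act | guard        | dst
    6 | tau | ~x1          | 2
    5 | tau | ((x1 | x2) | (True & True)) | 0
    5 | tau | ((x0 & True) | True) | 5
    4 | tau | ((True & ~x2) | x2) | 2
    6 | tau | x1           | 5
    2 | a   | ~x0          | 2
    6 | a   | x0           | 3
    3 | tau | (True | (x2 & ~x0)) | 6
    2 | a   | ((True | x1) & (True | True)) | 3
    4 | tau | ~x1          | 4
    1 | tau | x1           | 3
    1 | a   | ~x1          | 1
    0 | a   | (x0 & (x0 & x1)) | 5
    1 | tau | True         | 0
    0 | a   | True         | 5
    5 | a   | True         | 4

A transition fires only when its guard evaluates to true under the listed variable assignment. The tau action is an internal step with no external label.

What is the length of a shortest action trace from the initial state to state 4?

Layered search for 4:
  depth 0: {0}
  depth 1: {5}
  depth 2: {4}
4 enters at depth 2; path a·a

Answer: 2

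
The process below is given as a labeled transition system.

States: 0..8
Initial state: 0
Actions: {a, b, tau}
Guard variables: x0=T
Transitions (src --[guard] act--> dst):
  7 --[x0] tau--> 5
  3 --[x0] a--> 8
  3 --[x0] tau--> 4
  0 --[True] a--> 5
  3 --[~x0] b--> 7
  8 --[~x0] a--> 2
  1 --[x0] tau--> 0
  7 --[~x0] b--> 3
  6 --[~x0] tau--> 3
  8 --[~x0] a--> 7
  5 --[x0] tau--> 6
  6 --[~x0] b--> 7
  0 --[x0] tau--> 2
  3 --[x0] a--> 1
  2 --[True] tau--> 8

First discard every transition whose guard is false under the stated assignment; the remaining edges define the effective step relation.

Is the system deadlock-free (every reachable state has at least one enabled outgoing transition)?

Reach set: {0,2,5,6,8}
  0: a→5  tau→2  [2 out]
  2: tau→8  [1 out]
  5: tau→6  [1 out]
  6: ∅  [STUCK]
  8: ∅  [STUCK]
Path to 6: a·tau

Answer: DEADLOCK at state 6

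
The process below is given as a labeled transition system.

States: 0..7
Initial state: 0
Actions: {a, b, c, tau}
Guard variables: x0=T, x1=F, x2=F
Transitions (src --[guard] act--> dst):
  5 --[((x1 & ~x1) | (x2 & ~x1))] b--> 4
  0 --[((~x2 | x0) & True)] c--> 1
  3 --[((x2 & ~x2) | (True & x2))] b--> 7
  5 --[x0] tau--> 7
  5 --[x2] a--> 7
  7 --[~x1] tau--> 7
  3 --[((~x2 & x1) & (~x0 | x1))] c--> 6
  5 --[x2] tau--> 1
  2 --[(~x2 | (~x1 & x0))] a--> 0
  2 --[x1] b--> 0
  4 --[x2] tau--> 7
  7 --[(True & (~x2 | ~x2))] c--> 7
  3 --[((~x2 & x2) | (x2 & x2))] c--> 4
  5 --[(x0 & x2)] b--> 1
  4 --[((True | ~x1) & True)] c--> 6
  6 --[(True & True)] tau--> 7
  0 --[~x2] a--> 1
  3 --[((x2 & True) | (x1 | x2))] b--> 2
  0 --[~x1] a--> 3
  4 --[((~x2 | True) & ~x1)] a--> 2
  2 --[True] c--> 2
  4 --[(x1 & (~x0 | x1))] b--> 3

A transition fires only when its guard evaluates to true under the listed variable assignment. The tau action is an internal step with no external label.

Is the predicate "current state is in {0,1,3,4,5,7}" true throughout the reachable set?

Safe = {0,1,3,4,5,7}
Reachable = {0,1,3}
  0: ok
  1: ok
  3: ok

Answer: INVARIANT HOLDS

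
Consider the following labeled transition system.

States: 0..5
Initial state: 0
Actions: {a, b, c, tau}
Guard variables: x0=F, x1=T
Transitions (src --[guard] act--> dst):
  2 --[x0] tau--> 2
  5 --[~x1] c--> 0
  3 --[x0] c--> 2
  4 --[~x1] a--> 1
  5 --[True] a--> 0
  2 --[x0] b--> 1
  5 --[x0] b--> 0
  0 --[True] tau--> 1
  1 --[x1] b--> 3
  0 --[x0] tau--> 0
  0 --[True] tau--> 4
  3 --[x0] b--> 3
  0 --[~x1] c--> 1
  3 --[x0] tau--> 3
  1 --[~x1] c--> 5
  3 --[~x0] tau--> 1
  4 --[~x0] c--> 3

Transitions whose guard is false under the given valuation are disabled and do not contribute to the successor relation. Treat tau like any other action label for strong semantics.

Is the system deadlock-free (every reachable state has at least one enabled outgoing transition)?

Reach set: {0,1,3,4}
  0: tau→1  tau→4  [2 out]
  1: b→3  [1 out]
  3: tau→1  [1 out]
  4: c→3  [1 out]

Answer: DEADLOCK-FREE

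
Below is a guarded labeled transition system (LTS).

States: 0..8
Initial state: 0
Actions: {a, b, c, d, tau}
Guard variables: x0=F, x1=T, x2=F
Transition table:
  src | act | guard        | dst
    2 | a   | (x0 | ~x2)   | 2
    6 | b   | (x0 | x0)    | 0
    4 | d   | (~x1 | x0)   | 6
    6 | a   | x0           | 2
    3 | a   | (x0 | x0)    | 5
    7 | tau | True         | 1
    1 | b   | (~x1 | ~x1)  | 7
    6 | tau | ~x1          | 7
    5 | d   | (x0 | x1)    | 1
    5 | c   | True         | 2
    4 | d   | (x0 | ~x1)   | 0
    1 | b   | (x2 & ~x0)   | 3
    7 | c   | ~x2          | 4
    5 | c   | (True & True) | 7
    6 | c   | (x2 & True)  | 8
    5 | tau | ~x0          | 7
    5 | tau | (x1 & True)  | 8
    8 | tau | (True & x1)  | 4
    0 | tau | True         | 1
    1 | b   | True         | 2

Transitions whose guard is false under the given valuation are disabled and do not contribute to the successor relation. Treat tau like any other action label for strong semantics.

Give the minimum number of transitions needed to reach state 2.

Answer: 2

Trace:
Breadth-first toward 2:
  L0 = {0}
  L1 = {1}
  L2 = {2}
2 enters at depth 2; path tau·b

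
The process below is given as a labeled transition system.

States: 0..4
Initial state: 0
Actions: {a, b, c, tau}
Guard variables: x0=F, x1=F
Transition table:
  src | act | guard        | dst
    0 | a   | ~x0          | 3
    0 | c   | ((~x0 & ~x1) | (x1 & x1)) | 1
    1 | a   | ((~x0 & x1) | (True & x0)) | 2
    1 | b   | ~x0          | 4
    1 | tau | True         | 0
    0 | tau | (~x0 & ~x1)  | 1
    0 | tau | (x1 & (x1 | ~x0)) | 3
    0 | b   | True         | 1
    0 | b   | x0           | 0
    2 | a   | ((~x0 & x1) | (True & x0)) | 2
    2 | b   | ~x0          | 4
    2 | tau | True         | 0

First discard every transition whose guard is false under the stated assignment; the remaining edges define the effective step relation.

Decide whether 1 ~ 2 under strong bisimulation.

Compute ~ classes (split until stable):
  P[0] = {{0,1,2,3,4}}
  P[1] = {{0},{1,2},{3,4}}
3 equivalence class(es) (converged in 2)
[1]={1,2}  [2]={1,2}

Answer: BISIMILAR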